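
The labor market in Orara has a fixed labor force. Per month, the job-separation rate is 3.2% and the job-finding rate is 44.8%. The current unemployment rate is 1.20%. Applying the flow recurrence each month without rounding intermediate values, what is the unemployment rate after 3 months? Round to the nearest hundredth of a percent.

Unemployment rate after three months ≈ 5.90%.

With a fixed labor force, u_{t+1} = u_t + s·(1−u_t) − f·u_t = u_t·(1−s−f) + s.
Here 1−s−f = 0.520 and s = 0.032.
u_1 = 0.012000 × 0.520 + 0.032 = 0.038240.
u_2 = 0.038240 × 0.520 + 0.032 = 0.051885.
u_3 = 0.051885 × 0.520 + 0.032 = 0.058980.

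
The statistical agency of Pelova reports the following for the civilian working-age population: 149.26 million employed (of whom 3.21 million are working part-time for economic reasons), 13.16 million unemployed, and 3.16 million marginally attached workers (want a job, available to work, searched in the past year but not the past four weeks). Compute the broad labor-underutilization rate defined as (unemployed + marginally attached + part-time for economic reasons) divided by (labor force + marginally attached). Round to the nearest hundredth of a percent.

Broad underutilization rate ≈ 11.79%.

Labor force = 149.26 + 13.16 = 162.42 million.
Numerator = 13.16 + 3.16 + 3.21 = 19.53 million.
Denominator = 162.42 + 3.16 = 165.58 million.
Broad rate = 19.53 / 165.58 = 11.79%.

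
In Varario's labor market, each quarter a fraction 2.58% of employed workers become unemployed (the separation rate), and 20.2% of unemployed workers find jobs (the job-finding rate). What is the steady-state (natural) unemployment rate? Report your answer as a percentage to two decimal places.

Steady-state unemployment rate ≈ 11.33%.

At steady state the flows balance: s·E = f·U, so U/(E+U) = s/(s+f).
u* = 2.58 / (2.58 + 20.2) = 2.58 / 22.78 = 11.33%.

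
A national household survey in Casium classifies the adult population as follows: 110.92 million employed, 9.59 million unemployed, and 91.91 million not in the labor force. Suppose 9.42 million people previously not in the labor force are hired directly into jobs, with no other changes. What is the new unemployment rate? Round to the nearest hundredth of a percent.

Initially, labor force = 110.92 + 9.59 = 120.51 million, so u = 9.59/120.51 = 7.96%.
After the change, employed and labor force both rise by 9.42; unemployed unchanged → E = 120.34, U = 9.59, labor force = 129.93 million.
New unemployment rate = 9.59 / 129.93 = 7.38%.

New unemployment rate ≈ 7.38%.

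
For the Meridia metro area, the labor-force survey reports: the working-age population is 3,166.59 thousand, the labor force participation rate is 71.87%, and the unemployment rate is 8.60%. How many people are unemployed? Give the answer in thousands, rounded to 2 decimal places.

About 195.72 thousand are unemployed.

Labor force = 0.7187 × 3,166.59 = 2,275.83 thousand.
Unemployed = 0.0860 × 2,275.83 ≈ 195.72 thousand.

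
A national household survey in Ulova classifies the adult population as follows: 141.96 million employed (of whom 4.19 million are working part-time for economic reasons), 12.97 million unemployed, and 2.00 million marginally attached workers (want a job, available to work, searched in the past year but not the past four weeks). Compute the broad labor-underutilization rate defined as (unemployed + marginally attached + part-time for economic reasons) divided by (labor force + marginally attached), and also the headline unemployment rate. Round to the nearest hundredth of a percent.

Broad underutilization rate ≈ 12.21%; headline unemployment rate ≈ 8.37%.

Labor force = 141.96 + 12.97 = 154.93 million.
Numerator = 12.97 + 2.00 + 4.19 = 19.16 million.
Denominator = 154.93 + 2.00 = 156.93 million.
Broad rate = 19.16 / 156.93 = 12.21%.
Headline unemployment rate = 12.97 / 154.93 = 8.37%.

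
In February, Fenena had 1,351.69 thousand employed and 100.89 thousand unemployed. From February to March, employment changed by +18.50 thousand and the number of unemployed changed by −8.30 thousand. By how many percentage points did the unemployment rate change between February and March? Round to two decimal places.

The unemployment rate changed by −0.62 percentage points.

February: labor force = 1,351.69 + 100.89 = 1,452.58; u = 100.89/1,452.58 = 6.95%.
March: labor force = 1,370.19 + 92.59 = 1,462.78; u = 92.59/1,462.78 = 6.33%.
Change = 6.33% − 6.95% = −0.62 pp.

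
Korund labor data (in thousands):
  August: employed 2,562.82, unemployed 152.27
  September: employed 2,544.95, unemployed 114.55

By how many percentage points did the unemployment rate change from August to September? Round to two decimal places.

The unemployment rate changed by −1.30 percentage points.

August: labor force = 2,562.82 + 152.27 = 2,715.09; u = 152.27/2,715.09 = 5.61%.
September: labor force = 2,544.95 + 114.55 = 2,659.50; u = 114.55/2,659.50 = 4.31%.
Change = 4.31% − 5.61% = −1.30 pp.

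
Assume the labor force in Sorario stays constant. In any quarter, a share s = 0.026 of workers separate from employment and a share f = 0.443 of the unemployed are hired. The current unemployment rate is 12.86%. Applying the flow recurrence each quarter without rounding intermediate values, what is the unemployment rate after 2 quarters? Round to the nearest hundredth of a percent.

With a fixed labor force, u_{t+1} = u_t + s·(1−u_t) − f·u_t = u_t·(1−s−f) + s.
Here 1−s−f = 0.531 and s = 0.026.
u_1 = 0.128600 × 0.531 + 0.026 = 0.094287.
u_2 = 0.094287 × 0.531 + 0.026 = 0.076066.

Unemployment rate after two quarters ≈ 7.61%.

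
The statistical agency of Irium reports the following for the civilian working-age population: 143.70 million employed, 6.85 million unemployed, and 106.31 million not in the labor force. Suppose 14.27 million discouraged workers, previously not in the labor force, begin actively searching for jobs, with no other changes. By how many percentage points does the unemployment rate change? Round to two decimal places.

The unemployment rate changes by +8.26 percentage points.

Initially, labor force = 143.70 + 6.85 = 150.55 million, so u = 6.85/150.55 = 4.55%.
After the change, unemployed and labor force both rise by 14.27 → E = 143.70, U = 21.12, labor force = 164.82 million.
New unemployment rate = 21.12 / 164.82 = 12.81%.
Change = 12.81% − 4.55% = +8.26 percentage points.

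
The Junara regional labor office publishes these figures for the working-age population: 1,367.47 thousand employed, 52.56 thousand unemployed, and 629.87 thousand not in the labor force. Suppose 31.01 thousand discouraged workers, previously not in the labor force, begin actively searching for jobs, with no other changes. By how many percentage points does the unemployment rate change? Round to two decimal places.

Initially, labor force = 1,367.47 + 52.56 = 1,420.03 thousand, so u = 52.56/1,420.03 = 3.70%.
After the change, unemployed and labor force both rise by 31.01 → E = 1,367.47, U = 83.57, labor force = 1,451.04 thousand.
New unemployment rate = 83.57 / 1,451.04 = 5.76%.
Change = 5.76% − 3.70% = +2.06 percentage points.

The unemployment rate changes by +2.06 percentage points.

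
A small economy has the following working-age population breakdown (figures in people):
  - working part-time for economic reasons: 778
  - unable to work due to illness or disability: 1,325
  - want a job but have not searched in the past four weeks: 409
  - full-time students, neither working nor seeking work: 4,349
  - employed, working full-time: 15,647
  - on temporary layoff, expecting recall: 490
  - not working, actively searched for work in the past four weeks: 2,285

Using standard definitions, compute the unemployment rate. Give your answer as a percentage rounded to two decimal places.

Employed = 778 + 15,647 = 16,425 (anyone who worked, including part-time for economic reasons, counts as employed).
Unemployed = 490 + 2,285 = 2,775 (jobless and actively searching, or on temporary layoff).
Labor force = 16,425 + 2,775 = 19,200.
Unemployment rate = 2,775 / 19,200 = 14.45%.

Unemployment rate ≈ 14.45%.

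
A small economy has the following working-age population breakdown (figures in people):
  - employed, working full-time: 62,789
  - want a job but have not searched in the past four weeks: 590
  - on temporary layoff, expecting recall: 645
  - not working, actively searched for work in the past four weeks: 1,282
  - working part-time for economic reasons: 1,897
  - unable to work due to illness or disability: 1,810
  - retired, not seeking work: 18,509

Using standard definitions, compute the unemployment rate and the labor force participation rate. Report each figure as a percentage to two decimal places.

Unemployment rate ≈ 2.89%; labor force participation rate ≈ 76.11%.

Employed = 62,789 + 1,897 = 64,686 (anyone who worked, including part-time for economic reasons, counts as employed).
Unemployed = 645 + 1,282 = 1,927 (jobless and actively searching, or on temporary layoff).
Labor force = 64,686 + 1,927 = 66,613.
Not in labor force = 590 + 1,810 + 18,509 = 20,909 (those not working and not actively searching are outside the labor force — including those who want a job but have given up searching).
Civilian working-age population = 66,613 + 20,909 = 87,522.
Unemployment rate = 1,927 / 66,613 = 2.89%.
Labor force participation rate = 66,613 / 87,522 = 76.11%.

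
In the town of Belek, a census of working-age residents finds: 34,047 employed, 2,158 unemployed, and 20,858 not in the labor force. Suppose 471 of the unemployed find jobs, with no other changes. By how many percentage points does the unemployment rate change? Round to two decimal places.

Initially, labor force = 34,047 + 2,158 = 36,205, so u = 2,158/36,205 = 5.96%.
After the change, unemployed falls and employed rises by 471; labor force unchanged → E = 34,518, U = 1,687, labor force = 36,205.
New unemployment rate = 1,687 / 36,205 = 4.66%.
Change = 4.66% − 5.96% = −1.30 percentage points.

The unemployment rate changes by −1.30 percentage points.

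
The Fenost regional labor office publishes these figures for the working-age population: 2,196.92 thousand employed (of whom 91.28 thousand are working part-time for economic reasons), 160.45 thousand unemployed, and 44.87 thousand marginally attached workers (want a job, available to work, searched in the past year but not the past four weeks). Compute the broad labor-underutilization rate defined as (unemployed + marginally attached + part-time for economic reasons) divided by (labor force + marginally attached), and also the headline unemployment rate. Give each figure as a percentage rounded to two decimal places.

Labor force = 2,196.92 + 160.45 = 2,357.37 thousand.
Numerator = 160.45 + 44.87 + 91.28 = 296.60 thousand.
Denominator = 2,357.37 + 44.87 = 2,402.24 thousand.
Broad rate = 296.60 / 2,402.24 = 12.35%.
Headline unemployment rate = 160.45 / 2,357.37 = 6.81%.

Broad underutilization rate ≈ 12.35%; headline unemployment rate ≈ 6.81%.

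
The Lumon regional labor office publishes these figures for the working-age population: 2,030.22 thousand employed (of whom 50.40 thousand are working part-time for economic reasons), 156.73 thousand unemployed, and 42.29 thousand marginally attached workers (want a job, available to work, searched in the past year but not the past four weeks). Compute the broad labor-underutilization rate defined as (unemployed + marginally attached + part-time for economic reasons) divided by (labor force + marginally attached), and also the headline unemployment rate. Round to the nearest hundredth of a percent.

Labor force = 2,030.22 + 156.73 = 2,186.95 thousand.
Numerator = 156.73 + 42.29 + 50.40 = 249.42 thousand.
Denominator = 2,186.95 + 42.29 = 2,229.24 thousand.
Broad rate = 249.42 / 2,229.24 = 11.19%.
Headline unemployment rate = 156.73 / 2,186.95 = 7.17%.

Broad underutilization rate ≈ 11.19%; headline unemployment rate ≈ 7.17%.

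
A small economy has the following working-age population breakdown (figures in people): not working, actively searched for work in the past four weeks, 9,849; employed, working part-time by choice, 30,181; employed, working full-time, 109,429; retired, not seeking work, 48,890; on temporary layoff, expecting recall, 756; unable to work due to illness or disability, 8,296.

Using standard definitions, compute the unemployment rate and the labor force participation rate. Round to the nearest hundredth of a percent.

Employed = 30,181 + 109,429 = 139,610.
Unemployed = 9,849 + 756 = 10,605 (jobless and actively searching, or on temporary layoff).
Labor force = 139,610 + 10,605 = 150,215.
Not in labor force = 48,890 + 8,296 = 57,186 (those not working and not actively searching are outside the labor force).
Civilian working-age population = 150,215 + 57,186 = 207,401.
Unemployment rate = 10,605 / 150,215 = 7.06%.
Labor force participation rate = 150,215 / 207,401 = 72.43%.

Unemployment rate ≈ 7.06%; labor force participation rate ≈ 72.43%.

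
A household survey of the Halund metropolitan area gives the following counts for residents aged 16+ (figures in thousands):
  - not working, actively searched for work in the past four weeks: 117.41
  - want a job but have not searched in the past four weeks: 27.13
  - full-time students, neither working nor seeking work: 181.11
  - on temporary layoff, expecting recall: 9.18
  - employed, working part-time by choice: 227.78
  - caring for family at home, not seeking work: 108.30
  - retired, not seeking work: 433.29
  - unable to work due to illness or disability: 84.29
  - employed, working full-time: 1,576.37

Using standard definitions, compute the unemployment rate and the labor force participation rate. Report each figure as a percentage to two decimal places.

Unemployment rate ≈ 6.56%; labor force participation rate ≈ 69.83%.

Employed = 227.78 + 1,576.37 = 1,804.15 thousand.
Unemployed = 117.41 + 9.18 = 126.59 thousand (jobless and actively searching, or on temporary layoff).
Labor force = 1,804.15 + 126.59 = 1,930.74 thousand.
Not in labor force = 27.13 + 181.11 + 108.30 + 433.29 + 84.29 = 834.12 thousand (those not working and not actively searching are outside the labor force — including those who want a job but have given up searching).
Civilian working-age population = 1,930.74 + 834.12 = 2,764.86 thousand.
Unemployment rate = 126.59 / 1,930.74 = 6.56%.
Labor force participation rate = 1,930.74 / 2,764.86 = 69.83%.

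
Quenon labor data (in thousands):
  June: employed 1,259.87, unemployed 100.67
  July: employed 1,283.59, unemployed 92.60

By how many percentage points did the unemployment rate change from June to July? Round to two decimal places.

June: labor force = 1,259.87 + 100.67 = 1,360.54; u = 100.67/1,360.54 = 7.40%.
July: labor force = 1,283.59 + 92.60 = 1,376.19; u = 92.60/1,376.19 = 6.73%.
Change = 6.73% − 7.40% = −0.67 pp.

The unemployment rate changed by −0.67 percentage points.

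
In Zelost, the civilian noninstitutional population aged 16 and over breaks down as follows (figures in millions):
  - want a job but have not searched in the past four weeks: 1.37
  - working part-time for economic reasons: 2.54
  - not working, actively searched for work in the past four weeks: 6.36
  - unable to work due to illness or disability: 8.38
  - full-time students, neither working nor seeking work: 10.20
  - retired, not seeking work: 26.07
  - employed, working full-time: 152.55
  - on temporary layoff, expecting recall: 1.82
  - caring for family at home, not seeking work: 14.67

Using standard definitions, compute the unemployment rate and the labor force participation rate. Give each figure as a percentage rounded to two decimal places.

Unemployment rate ≈ 5.01%; labor force participation rate ≈ 72.90%.

Employed = 2.54 + 152.55 = 155.09 million (anyone who worked, including part-time for economic reasons, counts as employed).
Unemployed = 6.36 + 1.82 = 8.18 million (jobless and actively searching, or on temporary layoff).
Labor force = 155.09 + 8.18 = 163.27 million.
Not in labor force = 1.37 + 8.38 + 10.20 + 26.07 + 14.67 = 60.69 million (those not working and not actively searching are outside the labor force — including those who want a job but have given up searching).
Civilian working-age population = 163.27 + 60.69 = 223.96 million.
Unemployment rate = 8.18 / 163.27 = 5.01%.
Labor force participation rate = 163.27 / 223.96 = 72.90%.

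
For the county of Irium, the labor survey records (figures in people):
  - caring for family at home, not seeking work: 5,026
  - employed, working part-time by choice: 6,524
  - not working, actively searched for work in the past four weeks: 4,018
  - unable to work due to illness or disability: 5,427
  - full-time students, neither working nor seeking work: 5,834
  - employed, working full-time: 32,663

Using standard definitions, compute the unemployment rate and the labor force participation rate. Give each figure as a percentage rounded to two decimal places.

Unemployment rate ≈ 9.30%; labor force participation rate ≈ 72.62%.

Employed = 6,524 + 32,663 = 39,187.
Unemployed = 4,018.
Labor force = 39,187 + 4,018 = 43,205.
Not in labor force = 5,026 + 5,427 + 5,834 = 16,287 (those not working and not actively searching are outside the labor force).
Civilian working-age population = 43,205 + 16,287 = 59,492.
Unemployment rate = 4,018 / 43,205 = 9.30%.
Labor force participation rate = 43,205 / 59,492 = 72.62%.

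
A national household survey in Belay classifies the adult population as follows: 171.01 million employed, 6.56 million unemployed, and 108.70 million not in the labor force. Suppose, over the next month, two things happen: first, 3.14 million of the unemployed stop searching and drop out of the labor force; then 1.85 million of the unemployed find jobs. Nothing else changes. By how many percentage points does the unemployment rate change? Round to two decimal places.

Initially, labor force = 171.01 + 6.56 = 177.57 million, so u = 6.56/177.57 = 3.69%.
After the first change, unemployed and labor force both fall by 3.14 → E = 171.01, U = 3.42, labor force = 174.43 million.
After the second change, unemployed falls and employed rises by 1.85; labor force unchanged → E = 172.86, U = 1.57, labor force = 174.43 million.
New unemployment rate = 1.57 / 174.43 = 0.90%.
Change = 0.90% − 3.69% = −2.79 percentage points.

The unemployment rate changes by −2.79 percentage points.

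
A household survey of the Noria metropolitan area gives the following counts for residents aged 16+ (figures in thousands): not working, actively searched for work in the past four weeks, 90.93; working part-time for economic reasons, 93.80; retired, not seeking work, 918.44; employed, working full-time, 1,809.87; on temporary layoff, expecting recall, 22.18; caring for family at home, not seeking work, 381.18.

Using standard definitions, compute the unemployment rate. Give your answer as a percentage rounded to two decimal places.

Employed = 93.80 + 1,809.87 = 1,903.67 thousand (anyone who worked, including part-time for economic reasons, counts as employed).
Unemployed = 90.93 + 22.18 = 113.11 thousand (jobless and actively searching, or on temporary layoff).
Labor force = 1,903.67 + 113.11 = 2,016.78 thousand.
Unemployment rate = 113.11 / 2,016.78 = 5.61%.

Unemployment rate ≈ 5.61%.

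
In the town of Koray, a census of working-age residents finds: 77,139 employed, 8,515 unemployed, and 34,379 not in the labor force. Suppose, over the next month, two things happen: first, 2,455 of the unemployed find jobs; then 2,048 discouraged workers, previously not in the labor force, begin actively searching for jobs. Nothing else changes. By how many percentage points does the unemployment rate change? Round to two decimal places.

The unemployment rate changes by −0.70 percentage points.

Initially, labor force = 77,139 + 8,515 = 85,654, so u = 8,515/85,654 = 9.94%.
After the first change, unemployed falls and employed rises by 2,455; labor force unchanged → E = 79,594, U = 6,060, labor force = 85,654.
After the second change, unemployed and labor force both rise by 2,048 → E = 79,594, U = 8,108, labor force = 87,702.
New unemployment rate = 8,108 / 87,702 = 9.24%.
Change = 9.24% − 9.94% = −0.70 percentage points.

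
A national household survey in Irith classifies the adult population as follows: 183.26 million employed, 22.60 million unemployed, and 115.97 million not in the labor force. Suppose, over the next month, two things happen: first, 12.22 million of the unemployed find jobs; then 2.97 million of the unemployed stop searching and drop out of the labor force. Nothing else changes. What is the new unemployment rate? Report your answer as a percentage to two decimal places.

New unemployment rate ≈ 3.65%.

Initially, labor force = 183.26 + 22.60 = 205.86 million, so u = 22.60/205.86 = 10.98%.
After the first change, unemployed falls and employed rises by 12.22; labor force unchanged → E = 195.48, U = 10.38, labor force = 205.86 million.
After the second change, unemployed and labor force both fall by 2.97 → E = 195.48, U = 7.41, labor force = 202.89 million.
New unemployment rate = 7.41 / 202.89 = 3.65%.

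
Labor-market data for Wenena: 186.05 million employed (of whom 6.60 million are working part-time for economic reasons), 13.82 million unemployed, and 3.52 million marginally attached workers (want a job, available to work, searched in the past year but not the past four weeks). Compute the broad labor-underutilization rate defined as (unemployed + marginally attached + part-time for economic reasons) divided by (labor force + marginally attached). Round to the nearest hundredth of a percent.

Broad underutilization rate ≈ 11.77%.

Labor force = 186.05 + 13.82 = 199.87 million.
Numerator = 13.82 + 3.52 + 6.60 = 23.94 million.
Denominator = 199.87 + 3.52 = 203.39 million.
Broad rate = 23.94 / 203.39 = 11.77%.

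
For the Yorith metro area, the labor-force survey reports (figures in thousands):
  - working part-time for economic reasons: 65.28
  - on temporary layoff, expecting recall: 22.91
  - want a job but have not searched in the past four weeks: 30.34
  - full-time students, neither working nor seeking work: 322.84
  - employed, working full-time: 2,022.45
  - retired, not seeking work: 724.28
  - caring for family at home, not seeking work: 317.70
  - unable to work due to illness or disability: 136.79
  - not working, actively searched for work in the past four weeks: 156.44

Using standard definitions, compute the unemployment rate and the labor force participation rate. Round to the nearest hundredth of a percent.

Employed = 65.28 + 2,022.45 = 2,087.73 thousand (anyone who worked, including part-time for economic reasons, counts as employed).
Unemployed = 22.91 + 156.44 = 179.35 thousand (jobless and actively searching, or on temporary layoff).
Labor force = 2,087.73 + 179.35 = 2,267.08 thousand.
Not in labor force = 30.34 + 322.84 + 724.28 + 317.70 + 136.79 = 1,531.95 thousand (those not working and not actively searching are outside the labor force — including those who want a job but have given up searching).
Civilian working-age population = 2,267.08 + 1,531.95 = 3,799.03 thousand.
Unemployment rate = 179.35 / 2,267.08 = 7.91%.
Labor force participation rate = 2,267.08 / 3,799.03 = 59.68%.

Unemployment rate ≈ 7.91%; labor force participation rate ≈ 59.68%.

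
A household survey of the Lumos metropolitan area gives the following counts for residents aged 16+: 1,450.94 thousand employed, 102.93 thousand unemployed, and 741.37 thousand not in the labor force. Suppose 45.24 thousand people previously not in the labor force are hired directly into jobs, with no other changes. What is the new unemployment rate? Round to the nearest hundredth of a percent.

New unemployment rate ≈ 6.44%.

Initially, labor force = 1,450.94 + 102.93 = 1,553.87 thousand, so u = 102.93/1,553.87 = 6.62%.
After the change, employed and labor force both rise by 45.24; unemployed unchanged → E = 1,496.18, U = 102.93, labor force = 1,599.11 thousand.
New unemployment rate = 102.93 / 1,599.11 = 6.44%.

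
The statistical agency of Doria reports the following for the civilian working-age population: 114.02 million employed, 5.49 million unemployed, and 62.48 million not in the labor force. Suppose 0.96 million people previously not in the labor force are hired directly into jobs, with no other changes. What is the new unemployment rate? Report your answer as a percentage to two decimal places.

New unemployment rate ≈ 4.56%.

Initially, labor force = 114.02 + 5.49 = 119.51 million, so u = 5.49/119.51 = 4.59%.
After the change, employed and labor force both rise by 0.96; unemployed unchanged → E = 114.98, U = 5.49, labor force = 120.47 million.
New unemployment rate = 5.49 / 120.47 = 4.56%.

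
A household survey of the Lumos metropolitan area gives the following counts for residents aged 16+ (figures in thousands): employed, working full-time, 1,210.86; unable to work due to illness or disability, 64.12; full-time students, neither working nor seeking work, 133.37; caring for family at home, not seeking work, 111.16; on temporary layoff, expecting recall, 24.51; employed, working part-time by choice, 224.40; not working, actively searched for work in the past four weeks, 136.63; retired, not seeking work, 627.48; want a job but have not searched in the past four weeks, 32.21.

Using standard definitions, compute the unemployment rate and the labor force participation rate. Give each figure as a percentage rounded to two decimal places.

Unemployment rate ≈ 10.09%; labor force participation rate ≈ 62.24%.

Employed = 1,210.86 + 224.40 = 1,435.26 thousand.
Unemployed = 24.51 + 136.63 = 161.14 thousand (jobless and actively searching, or on temporary layoff).
Labor force = 1,435.26 + 161.14 = 1,596.40 thousand.
Not in labor force = 64.12 + 133.37 + 111.16 + 627.48 + 32.21 = 968.34 thousand (those not working and not actively searching are outside the labor force — including those who want a job but have given up searching).
Civilian working-age population = 1,596.40 + 968.34 = 2,564.74 thousand.
Unemployment rate = 161.14 / 1,596.40 = 10.09%.
Labor force participation rate = 1,596.40 / 2,564.74 = 62.24%.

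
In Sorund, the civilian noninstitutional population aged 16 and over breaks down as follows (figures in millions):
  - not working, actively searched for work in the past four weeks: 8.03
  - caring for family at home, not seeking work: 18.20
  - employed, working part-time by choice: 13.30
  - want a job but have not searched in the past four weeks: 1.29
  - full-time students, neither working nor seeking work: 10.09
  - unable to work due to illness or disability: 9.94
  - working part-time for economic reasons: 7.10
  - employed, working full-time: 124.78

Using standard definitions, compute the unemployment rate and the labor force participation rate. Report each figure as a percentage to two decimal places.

Employed = 13.30 + 7.10 + 124.78 = 145.18 million (anyone who worked, including part-time for economic reasons, counts as employed).
Unemployed = 8.03 million.
Labor force = 145.18 + 8.03 = 153.21 million.
Not in labor force = 18.20 + 1.29 + 10.09 + 9.94 = 39.52 million (those not working and not actively searching are outside the labor force — including those who want a job but have given up searching).
Civilian working-age population = 153.21 + 39.52 = 192.73 million.
Unemployment rate = 8.03 / 153.21 = 5.24%.
Labor force participation rate = 153.21 / 192.73 = 79.49%.

Unemployment rate ≈ 5.24%; labor force participation rate ≈ 79.49%.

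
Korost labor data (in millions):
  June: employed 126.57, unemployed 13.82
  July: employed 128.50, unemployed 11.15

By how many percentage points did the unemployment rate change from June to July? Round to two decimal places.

June: labor force = 126.57 + 13.82 = 140.39; u = 13.82/140.39 = 9.84%.
July: labor force = 128.50 + 11.15 = 139.65; u = 11.15/139.65 = 7.98%.
Change = 7.98% − 9.84% = −1.86 pp.

The unemployment rate changed by −1.86 percentage points.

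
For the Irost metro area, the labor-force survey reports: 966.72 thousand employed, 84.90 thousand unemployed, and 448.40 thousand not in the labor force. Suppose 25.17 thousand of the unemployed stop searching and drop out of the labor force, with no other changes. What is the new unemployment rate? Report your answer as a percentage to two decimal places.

New unemployment rate ≈ 5.82%.

Initially, labor force = 966.72 + 84.90 = 1,051.62 thousand, so u = 84.90/1,051.62 = 8.07%.
After the change, unemployed and labor force both fall by 25.17 → E = 966.72, U = 59.73, labor force = 1,026.45 thousand.
New unemployment rate = 59.73 / 1,026.45 = 5.82%.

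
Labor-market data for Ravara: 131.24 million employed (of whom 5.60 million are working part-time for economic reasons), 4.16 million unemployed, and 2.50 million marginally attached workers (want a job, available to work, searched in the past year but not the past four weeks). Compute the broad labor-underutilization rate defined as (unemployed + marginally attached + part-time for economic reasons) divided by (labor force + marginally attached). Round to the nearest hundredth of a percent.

Labor force = 131.24 + 4.16 = 135.40 million.
Numerator = 4.16 + 2.50 + 5.60 = 12.26 million.
Denominator = 135.40 + 2.50 = 137.90 million.
Broad rate = 12.26 / 137.90 = 8.89%.

Broad underutilization rate ≈ 8.89%.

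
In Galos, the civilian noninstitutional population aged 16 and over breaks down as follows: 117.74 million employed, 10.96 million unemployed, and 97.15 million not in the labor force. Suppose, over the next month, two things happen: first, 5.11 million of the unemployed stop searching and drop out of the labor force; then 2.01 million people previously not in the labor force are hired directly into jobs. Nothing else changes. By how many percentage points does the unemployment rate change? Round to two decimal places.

Initially, labor force = 117.74 + 10.96 = 128.70 million, so u = 10.96/128.70 = 8.52%.
After the first change, unemployed and labor force both fall by 5.11 → E = 117.74, U = 5.85, labor force = 123.59 million.
After the second change, employed and labor force both rise by 2.01; unemployed unchanged → E = 119.75, U = 5.85, labor force = 125.60 million.
New unemployment rate = 5.85 / 125.60 = 4.66%.
Change = 4.66% − 8.52% = −3.86 percentage points.

The unemployment rate changes by −3.86 percentage points.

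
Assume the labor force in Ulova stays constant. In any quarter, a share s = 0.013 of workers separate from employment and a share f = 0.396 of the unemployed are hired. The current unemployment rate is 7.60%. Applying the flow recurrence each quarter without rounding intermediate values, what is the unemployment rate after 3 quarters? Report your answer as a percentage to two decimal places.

Unemployment rate after three quarters ≈ 4.09%.

With a fixed labor force, u_{t+1} = u_t + s·(1−u_t) − f·u_t = u_t·(1−s−f) + s.
Here 1−s−f = 0.591 and s = 0.013.
u_1 = 0.076000 × 0.591 + 0.013 = 0.057916.
u_2 = 0.057916 × 0.591 + 0.013 = 0.047228.
u_3 = 0.047228 × 0.591 + 0.013 = 0.040912.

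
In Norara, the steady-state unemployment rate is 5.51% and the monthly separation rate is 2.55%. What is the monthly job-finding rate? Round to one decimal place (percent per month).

Job-finding rate ≈ 43.7% per month.

From u* = s/(s+f): f = s·(1−u)/u.
f = 2.55 × (1 − 0.0551) / 0.0551 = 2.4095 / 0.0551 ≈ 43.7% per month.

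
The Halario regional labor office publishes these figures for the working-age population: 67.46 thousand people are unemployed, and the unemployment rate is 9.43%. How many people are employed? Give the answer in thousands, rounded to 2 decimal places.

About 647.92 thousand are employed.

Labor force = U / u = 67.46 / 0.0943 ≈ 715.38 thousand.
Employed = labor force − unemployed = 715.38 − 67.46 = 647.92 thousand.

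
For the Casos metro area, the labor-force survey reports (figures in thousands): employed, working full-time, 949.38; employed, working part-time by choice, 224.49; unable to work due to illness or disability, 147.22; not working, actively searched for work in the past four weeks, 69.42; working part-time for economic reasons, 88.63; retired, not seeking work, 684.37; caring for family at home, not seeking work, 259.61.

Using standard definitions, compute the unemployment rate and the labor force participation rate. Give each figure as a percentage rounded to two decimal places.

Employed = 949.38 + 224.49 + 88.63 = 1,262.50 thousand (anyone who worked, including part-time for economic reasons, counts as employed).
Unemployed = 69.42 thousand.
Labor force = 1,262.50 + 69.42 = 1,331.92 thousand.
Not in labor force = 147.22 + 684.37 + 259.61 = 1,091.20 thousand (those not working and not actively searching are outside the labor force).
Civilian working-age population = 1,331.92 + 1,091.20 = 2,423.12 thousand.
Unemployment rate = 69.42 / 1,331.92 = 5.21%.
Labor force participation rate = 1,331.92 / 2,423.12 = 54.97%.

Unemployment rate ≈ 5.21%; labor force participation rate ≈ 54.97%.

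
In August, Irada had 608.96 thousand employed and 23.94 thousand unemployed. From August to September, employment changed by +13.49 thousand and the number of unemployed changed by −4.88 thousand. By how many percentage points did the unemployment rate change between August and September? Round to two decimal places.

August: labor force = 608.96 + 23.94 = 632.90; u = 23.94/632.90 = 3.78%.
September: labor force = 622.45 + 19.06 = 641.51; u = 19.06/641.51 = 2.97%.
Change = 2.97% − 3.78% = −0.81 pp.

The unemployment rate changed by −0.81 percentage points.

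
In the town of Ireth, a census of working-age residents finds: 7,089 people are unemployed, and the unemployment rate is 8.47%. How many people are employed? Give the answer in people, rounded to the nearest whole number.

About 76,606 are employed.

Labor force = U / u = 7,089 / 0.0847 ≈ 83,695.
Employed = labor force − unemployed = 83,695 − 7,089 = 76,606.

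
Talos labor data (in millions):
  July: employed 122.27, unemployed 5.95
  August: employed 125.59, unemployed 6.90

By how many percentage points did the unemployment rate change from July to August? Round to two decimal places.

July: labor force = 122.27 + 5.95 = 128.22; u = 5.95/128.22 = 4.64%.
August: labor force = 125.59 + 6.90 = 132.49; u = 6.90/132.49 = 5.21%.
Change = 5.21% − 4.64% = +0.57 pp.

The unemployment rate changed by +0.57 percentage points.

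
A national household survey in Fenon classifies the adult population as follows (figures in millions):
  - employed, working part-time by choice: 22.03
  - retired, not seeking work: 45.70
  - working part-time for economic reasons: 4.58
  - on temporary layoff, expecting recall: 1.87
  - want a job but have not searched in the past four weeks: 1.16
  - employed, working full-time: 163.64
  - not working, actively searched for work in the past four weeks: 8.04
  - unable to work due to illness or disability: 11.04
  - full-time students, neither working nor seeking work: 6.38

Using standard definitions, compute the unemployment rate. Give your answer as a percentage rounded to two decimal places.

Unemployment rate ≈ 4.95%.

Employed = 22.03 + 4.58 + 163.64 = 190.25 million (anyone who worked, including part-time for economic reasons, counts as employed).
Unemployed = 1.87 + 8.04 = 9.91 million (jobless and actively searching, or on temporary layoff).
Labor force = 190.25 + 9.91 = 200.16 million.
Unemployment rate = 9.91 / 200.16 = 4.95%.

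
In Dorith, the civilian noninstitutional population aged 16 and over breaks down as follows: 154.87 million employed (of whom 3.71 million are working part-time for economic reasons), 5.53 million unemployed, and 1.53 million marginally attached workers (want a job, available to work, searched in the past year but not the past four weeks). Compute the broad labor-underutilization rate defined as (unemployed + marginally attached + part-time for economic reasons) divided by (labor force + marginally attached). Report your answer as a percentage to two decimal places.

Broad underutilization rate ≈ 6.65%.

Labor force = 154.87 + 5.53 = 160.40 million.
Numerator = 5.53 + 1.53 + 3.71 = 10.77 million.
Denominator = 160.40 + 1.53 = 161.93 million.
Broad rate = 10.77 / 161.93 = 6.65%.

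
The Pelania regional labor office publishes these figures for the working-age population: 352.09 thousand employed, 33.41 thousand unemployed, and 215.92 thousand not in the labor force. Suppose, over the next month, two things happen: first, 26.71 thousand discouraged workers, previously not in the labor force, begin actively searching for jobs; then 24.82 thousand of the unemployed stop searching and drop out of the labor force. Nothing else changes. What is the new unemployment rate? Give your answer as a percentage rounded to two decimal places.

New unemployment rate ≈ 9.11%.

Initially, labor force = 352.09 + 33.41 = 385.50 thousand, so u = 33.41/385.50 = 8.67%.
After the first change, unemployed and labor force both rise by 26.71 → E = 352.09, U = 60.12, labor force = 412.21 thousand.
After the second change, unemployed and labor force both fall by 24.82 → E = 352.09, U = 35.30, labor force = 387.39 thousand.
New unemployment rate = 35.30 / 387.39 = 9.11%.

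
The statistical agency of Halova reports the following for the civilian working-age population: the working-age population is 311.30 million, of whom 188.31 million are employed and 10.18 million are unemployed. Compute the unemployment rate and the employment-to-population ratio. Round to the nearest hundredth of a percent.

Unemployment rate ≈ 5.13%; employment-population ratio ≈ 60.49%.

Labor force = employed + unemployed = 188.31 + 10.18 = 198.49 million.
Unemployment rate = 10.18 / 198.49 = 5.13%.
Employment-population ratio = 188.31 / 311.30 = 60.49%.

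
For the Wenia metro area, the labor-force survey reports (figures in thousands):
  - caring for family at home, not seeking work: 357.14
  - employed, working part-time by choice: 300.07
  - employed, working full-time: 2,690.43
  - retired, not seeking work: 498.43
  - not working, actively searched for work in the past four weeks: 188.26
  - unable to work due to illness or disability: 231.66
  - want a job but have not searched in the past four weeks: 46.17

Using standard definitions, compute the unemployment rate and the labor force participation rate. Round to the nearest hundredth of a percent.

Employed = 300.07 + 2,690.43 = 2,990.50 thousand.
Unemployed = 188.26 thousand.
Labor force = 2,990.50 + 188.26 = 3,178.76 thousand.
Not in labor force = 357.14 + 498.43 + 231.66 + 46.17 = 1,133.40 thousand (those not working and not actively searching are outside the labor force — including those who want a job but have given up searching).
Civilian working-age population = 3,178.76 + 1,133.40 = 4,312.16 thousand.
Unemployment rate = 188.26 / 3,178.76 = 5.92%.
Labor force participation rate = 3,178.76 / 4,312.16 = 73.72%.

Unemployment rate ≈ 5.92%; labor force participation rate ≈ 73.72%.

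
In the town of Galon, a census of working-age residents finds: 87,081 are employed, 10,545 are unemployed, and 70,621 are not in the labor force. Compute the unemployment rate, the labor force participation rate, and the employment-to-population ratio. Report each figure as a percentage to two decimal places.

Unemployment rate ≈ 10.80%; labor force participation rate ≈ 58.03%; employment-population ratio ≈ 51.76%.

Labor force = employed + unemployed = 87,081 + 10,545 = 97,626.
Working-age population = 97,626 + 70,621 = 168,247.
Unemployment rate = 10,545 / 97,626 = 10.80%.
Labor force participation rate = 97,626 / 168,247 = 58.03%.
Employment-population ratio = 87,081 / 168,247 = 51.76%.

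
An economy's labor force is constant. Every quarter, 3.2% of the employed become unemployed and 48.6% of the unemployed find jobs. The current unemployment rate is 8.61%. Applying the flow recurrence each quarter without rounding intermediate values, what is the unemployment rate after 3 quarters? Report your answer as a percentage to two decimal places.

With a fixed labor force, u_{t+1} = u_t + s·(1−u_t) − f·u_t = u_t·(1−s−f) + s.
Here 1−s−f = 0.482 and s = 0.032.
u_1 = 0.086100 × 0.482 + 0.032 = 0.073500.
u_2 = 0.073500 × 0.482 + 0.032 = 0.067427.
u_3 = 0.067427 × 0.482 + 0.032 = 0.064500.

Unemployment rate after three quarters ≈ 6.45%.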